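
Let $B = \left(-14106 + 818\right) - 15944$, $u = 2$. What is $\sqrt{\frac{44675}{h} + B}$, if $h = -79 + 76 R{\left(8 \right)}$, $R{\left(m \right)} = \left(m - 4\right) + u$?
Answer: $\frac{11 i \sqrt{34197293}}{377} \approx 170.63 i$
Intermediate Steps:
$R{\left(m \right)} = -2 + m$ ($R{\left(m \right)} = \left(m - 4\right) + 2 = \left(-4 + m\right) + 2 = -2 + m$)
$B = -29232$ ($B = -13288 - 15944 = -29232$)
$h = 377$ ($h = -79 + 76 \left(-2 + 8\right) = -79 + 76 \cdot 6 = -79 + 456 = 377$)
$\sqrt{\frac{44675}{h} + B} = \sqrt{\frac{44675}{377} - 29232} = \sqrt{- \frac{10975789}{377}} = \frac{11 i \sqrt{34197293}}{377}$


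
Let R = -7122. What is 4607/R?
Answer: -4607/7122 ≈ -0.64687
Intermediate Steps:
4607/R = 4607/(-7122) = 4607*(-1/7122) = -4607/7122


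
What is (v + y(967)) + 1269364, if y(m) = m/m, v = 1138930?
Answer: 2408295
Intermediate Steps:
y(m) = 1
(v + y(967)) + 1269364 = (1138930 + 1) + 1269364 = 1138931 + 1269364 = 2408295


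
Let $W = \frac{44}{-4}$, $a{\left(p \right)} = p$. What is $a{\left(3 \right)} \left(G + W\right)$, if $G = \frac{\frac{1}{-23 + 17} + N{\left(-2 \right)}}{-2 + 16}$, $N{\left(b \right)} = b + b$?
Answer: $- \frac{949}{28} \approx -33.893$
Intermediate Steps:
$N{\left(b \right)} = 2 b$
$W = -11$ ($W = 44 \left(- \frac{1}{4}\right) = -11$)
$G = - \frac{25}{84}$ ($G = \frac{\frac{1}{-23 + 17} + 2 \left(-2\right)}{-2 + 16} = \frac{\frac{1}{-6} - 4}{14} = \left(- \frac{1}{6} - 4\right) \frac{1}{14} = \left(- \frac{25}{6}\right) \frac{1}{14} = - \frac{25}{84} \approx -0.29762$)
$a{\left(3 \right)} \left(G + W\right) = 3 \left(- \frac{25}{84} - 11\right) = 3 \left(- \frac{949}{84}\right) = - \frac{949}{28}$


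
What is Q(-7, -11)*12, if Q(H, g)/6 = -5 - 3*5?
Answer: -1440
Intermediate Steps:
Q(H, g) = -120 (Q(H, g) = 6*(-5 - 3*5) = 6*(-5 - 15) = 6*(-20) = -120)
Q(-7, -11)*12 = -120*12 = -1440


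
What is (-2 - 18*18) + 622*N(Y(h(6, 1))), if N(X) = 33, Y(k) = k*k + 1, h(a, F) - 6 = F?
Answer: 20200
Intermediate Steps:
h(a, F) = 6 + F
Y(k) = 1 + k² (Y(k) = k² + 1 = 1 + k²)
(-2 - 18*18) + 622*N(Y(h(6, 1))) = (-2 - 18*18) + 622*33 = (-2 - 324) + 20526 = -326 + 20526 = 20200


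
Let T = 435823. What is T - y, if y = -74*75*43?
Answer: 674473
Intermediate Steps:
y = -238650 (y = -5550*43 = -238650)
T - y = 435823 - 1*(-238650) = 435823 + 238650 = 674473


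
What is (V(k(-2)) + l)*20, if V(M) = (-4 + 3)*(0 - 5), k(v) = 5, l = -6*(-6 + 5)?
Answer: 220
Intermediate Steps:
l = 6 (l = -6*(-1) = 6)
V(M) = 5 (V(M) = -1*(-5) = 5)
(V(k(-2)) + l)*20 = (5 + 6)*20 = 11*20 = 220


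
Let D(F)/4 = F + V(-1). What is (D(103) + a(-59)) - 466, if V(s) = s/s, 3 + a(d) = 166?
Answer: 113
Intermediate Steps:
a(d) = 163 (a(d) = -3 + 166 = 163)
V(s) = 1
D(F) = 4 + 4*F (D(F) = 4*(F + 1) = 4*(1 + F) = 4 + 4*F)
(D(103) + a(-59)) - 466 = ((4 + 4*103) + 163) - 466 = ((4 + 412) + 163) - 466 = (416 + 163) - 466 = 579 - 466 = 113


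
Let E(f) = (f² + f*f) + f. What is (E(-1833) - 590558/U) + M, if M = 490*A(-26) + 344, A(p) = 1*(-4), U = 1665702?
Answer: 5593701028700/832851 ≈ 6.7163e+6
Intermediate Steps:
A(p) = -4
M = -1616 (M = 490*(-4) + 344 = -1960 + 344 = -1616)
E(f) = f + 2*f² (E(f) = (f² + f²) + f = 2*f² + f = f + 2*f²)
(E(-1833) - 590558/U) + M = (-1833*(1 + 2*(-1833)) - 590558/1665702) - 1616 = (-1833*(1 - 3666) - 590558*1/1665702) - 1616 = (-1833*(-3665) - 295279/832851) - 1616 = (6717945 - 295279/832851) - 1616 = 5595046915916/832851 - 1616 = 5593701028700/832851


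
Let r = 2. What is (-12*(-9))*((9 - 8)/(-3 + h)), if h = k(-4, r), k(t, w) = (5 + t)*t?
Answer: -108/7 ≈ -15.429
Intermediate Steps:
k(t, w) = t*(5 + t)
h = -4 (h = -4*(5 - 4) = -4*1 = -4)
(-12*(-9))*((9 - 8)/(-3 + h)) = (-12*(-9))*((9 - 8)/(-3 - 4)) = 108*(1/(-7)) = 108*(1*(-⅐)) = 108*(-⅐) = -108/7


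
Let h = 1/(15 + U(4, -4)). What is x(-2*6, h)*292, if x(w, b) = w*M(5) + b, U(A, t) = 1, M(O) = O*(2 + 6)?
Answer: -560567/4 ≈ -1.4014e+5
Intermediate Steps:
M(O) = 8*O (M(O) = O*8 = 8*O)
h = 1/16 (h = 1/(15 + 1) = 1/16 ≈ 0.062500)
x(w, b) = b + 40*w (x(w, b) = w*(8*5) + b = w*40 + b = 40*w + b = b + 40*w)
x(-2*6, h)*292 = (1/16 + 40*(-2*6))*292 = (1/16 + 40*(-12))*292 = (1/16 - 480)*292 = -7679/16*292 = -560567/4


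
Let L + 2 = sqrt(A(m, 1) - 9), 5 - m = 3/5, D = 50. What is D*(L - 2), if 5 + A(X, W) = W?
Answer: -200 + 50*I*sqrt(13) ≈ -200.0 + 180.28*I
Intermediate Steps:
m = 22/5 (m = 5 - 3/5 = 22/5 ≈ 4.4000)
A(X, W) = -5 + W
L = -2 + I*sqrt(13) (L = -2 + sqrt((-5 + 1) - 9) = -2 + sqrt(-4 - 9) = -2 + sqrt(-13) = -2 + I*sqrt(13) ≈ -2.0 + 3.6056*I)
D*(L - 2) = 50*((-2 + I*sqrt(13)) - 2) = 50*(-4 + I*sqrt(13)) = -200 + 50*I*sqrt(13)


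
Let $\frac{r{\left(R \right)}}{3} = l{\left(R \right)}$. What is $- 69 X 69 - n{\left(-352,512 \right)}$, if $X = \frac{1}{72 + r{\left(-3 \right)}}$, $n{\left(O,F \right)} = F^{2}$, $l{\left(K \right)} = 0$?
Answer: $- \frac{2097681}{8} \approx -2.6221 \cdot 10^{5}$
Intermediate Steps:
$r{\left(R \right)} = 0$ ($r{\left(R \right)} = 3 \cdot 0 = 0$)
$X = \frac{1}{72}$ ($X = \frac{1}{72 + 0} = \frac{1}{72} \approx 0.013889$)
$- 69 X 69 - n{\left(-352,512 \right)} = \left(-69\right) \frac{1}{72} \cdot 69 - 512^{2} = \left(- \frac{23}{24}\right) 69 - 262144 = - \frac{529}{8} - 262144 = - \frac{2097681}{8}$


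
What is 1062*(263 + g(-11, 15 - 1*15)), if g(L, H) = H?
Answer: 279306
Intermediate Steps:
1062*(263 + g(-11, 15 - 1*15)) = 1062*(263 + (15 - 1*15)) = 1062*(263 + (15 - 15)) = 1062*(263 + 0) = 1062*263 = 279306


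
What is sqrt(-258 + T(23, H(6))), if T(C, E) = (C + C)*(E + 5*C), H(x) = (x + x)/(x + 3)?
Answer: 4*sqrt(2865)/3 ≈ 71.368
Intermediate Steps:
H(x) = 2*x/(3 + x) (H(x) = (2*x)/(3 + x) = 2*x/(3 + x))
T(C, E) = 2*C*(E + 5*C) (T(C, E) = (2*C)*(E + 5*C) = 2*C*(E + 5*C))
sqrt(-258 + T(23, H(6))) = sqrt(-258 + 2*23*(2*6/(3 + 6) + 5*23)) = sqrt(-258 + 2*23*(2*6/9 + 115)) = sqrt(-258 + 2*23*(2*6*(1/9) + 115)) = sqrt(-258 + 2*23*(4/3 + 115)) = sqrt(-258 + 2*23*(349/3)) = sqrt(-258 + 16054/3) = sqrt(15280/3) = 4*sqrt(2865)/3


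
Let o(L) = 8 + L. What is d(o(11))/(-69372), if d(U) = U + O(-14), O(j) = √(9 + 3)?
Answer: -19/69372 - √3/34686 ≈ -0.00032382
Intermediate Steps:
O(j) = 2*√3 (O(j) = √12 = 2*√3)
d(U) = U + 2*√3
d(o(11))/(-69372) = ((8 + 11) + 2*√3)/(-69372) = (19 + 2*√3)*(-1/69372) = -19/69372 - √3/34686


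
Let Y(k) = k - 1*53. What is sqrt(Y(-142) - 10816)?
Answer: 11*I*sqrt(91) ≈ 104.93*I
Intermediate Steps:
Y(k) = -53 + k (Y(k) = k - 53 = -53 + k)
sqrt(Y(-142) - 10816) = sqrt((-53 - 142) - 10816) = sqrt(-195 - 10816) = sqrt(-11011) = 11*I*sqrt(91)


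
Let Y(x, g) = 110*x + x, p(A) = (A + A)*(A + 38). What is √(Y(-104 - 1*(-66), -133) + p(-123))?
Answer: 2*√4173 ≈ 129.20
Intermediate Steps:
p(A) = 2*A*(38 + A) (p(A) = (2*A)*(38 + A) = 2*A*(38 + A))
Y(x, g) = 111*x
√(Y(-104 - 1*(-66), -133) + p(-123)) = √(111*(-104 - 1*(-66)) + 2*(-123)*(38 - 123)) = √(111*(-104 + 66) + 2*(-123)*(-85)) = √(111*(-38) + 20910) = √(-4218 + 20910) = √16692 = 2*√4173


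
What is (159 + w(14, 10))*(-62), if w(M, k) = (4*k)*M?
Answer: -44578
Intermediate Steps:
w(M, k) = 4*M*k
(159 + w(14, 10))*(-62) = (159 + 4*14*10)*(-62) = (159 + 560)*(-62) = 719*(-62) = -44578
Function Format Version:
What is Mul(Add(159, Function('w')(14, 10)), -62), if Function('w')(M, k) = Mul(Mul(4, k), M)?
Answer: -44578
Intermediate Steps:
Function('w')(M, k) = Mul(4, M, k)
Mul(Add(159, Function('w')(14, 10)), -62) = Mul(Add(159, Mul(4, 14, 10)), -62) = Mul(Add(159, 560), -62) = Mul(719, -62) = -44578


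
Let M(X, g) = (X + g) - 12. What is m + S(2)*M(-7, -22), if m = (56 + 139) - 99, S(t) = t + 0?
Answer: 14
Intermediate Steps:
S(t) = t
M(X, g) = -12 + X + g
m = 96 (m = 195 - 99 = 96)
m + S(2)*M(-7, -22) = 96 + 2*(-12 - 7 - 22) = 96 + 2*(-41) = 96 - 82 = 14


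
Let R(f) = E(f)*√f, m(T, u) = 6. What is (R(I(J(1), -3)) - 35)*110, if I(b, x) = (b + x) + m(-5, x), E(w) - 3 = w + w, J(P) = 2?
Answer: -3850 + 1430*√5 ≈ -652.42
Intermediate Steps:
E(w) = 3 + 2*w (E(w) = 3 + (w + w) = 3 + 2*w)
I(b, x) = 6 + b + x (I(b, x) = (b + x) + 6 = 6 + b + x)
R(f) = √f*(3 + 2*f) (R(f) = (3 + 2*f)*√f = √f*(3 + 2*f))
(R(I(J(1), -3)) - 35)*110 = (√(6 + 2 - 3)*(3 + 2*(6 + 2 - 3)) - 35)*110 = (√5*(3 + 2*5) - 35)*110 = (√5*(3 + 10) - 35)*110 = (√5*13 - 35)*110 = (13*√5 - 35)*110 = (-35 + 13*√5)*110 = -3850 + 1430*√5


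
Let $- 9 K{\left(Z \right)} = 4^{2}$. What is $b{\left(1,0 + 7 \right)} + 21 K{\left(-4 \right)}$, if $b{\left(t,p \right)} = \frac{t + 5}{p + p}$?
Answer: $- \frac{775}{21} \approx -36.905$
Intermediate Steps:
$b{\left(t,p \right)} = \frac{5 + t}{2 p}$
$K{\left(Z \right)} = - \frac{16}{9}$ ($K{\left(Z \right)} = - \frac{4^{2}}{9} = \left(- \frac{1}{9}\right) 16 = - \frac{16}{9}$)
$b{\left(1,0 + 7 \right)} + 21 K{\left(-4 \right)} = \frac{5 + 1}{2 \left(0 + 7\right)} + 21 \left(- \frac{16}{9}\right) = \frac{1}{2} \cdot \frac{1}{7} \cdot 6 - \frac{112}{3} = \frac{3}{7} - \frac{112}{3} = - \frac{775}{21}$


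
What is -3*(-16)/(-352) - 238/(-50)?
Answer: 2543/550 ≈ 4.6236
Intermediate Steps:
-3*(-16)/(-352) - 238/(-50) = 48*(-1/352) - 238*(-1/50) = -3/22 + 119/25 = 2543/550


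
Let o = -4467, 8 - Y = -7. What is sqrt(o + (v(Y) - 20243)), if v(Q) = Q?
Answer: I*sqrt(24695) ≈ 157.15*I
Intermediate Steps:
Y = 15 (Y = 8 - 1*(-7) = 8 + 7 = 15)
sqrt(o + (v(Y) - 20243)) = sqrt(-4467 + (15 - 20243)) = sqrt(-4467 - 20228) = sqrt(-24695) = I*sqrt(24695)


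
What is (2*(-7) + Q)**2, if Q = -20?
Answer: 1156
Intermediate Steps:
(2*(-7) + Q)**2 = (2*(-7) - 20)**2 = (-14 - 20)**2 = (-34)**2 = 1156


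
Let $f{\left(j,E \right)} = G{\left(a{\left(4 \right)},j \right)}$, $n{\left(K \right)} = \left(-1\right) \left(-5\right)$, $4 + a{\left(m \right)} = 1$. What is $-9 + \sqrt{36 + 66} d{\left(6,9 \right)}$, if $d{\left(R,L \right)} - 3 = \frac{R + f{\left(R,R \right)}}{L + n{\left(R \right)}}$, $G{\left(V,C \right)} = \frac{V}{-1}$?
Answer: $-9 + \frac{51 \sqrt{102}}{14} \approx 27.791$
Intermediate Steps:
$a{\left(m \right)} = -3$ ($a{\left(m \right)} = -4 + 1 = -3$)
$n{\left(K \right)} = 5$
$G{\left(V,C \right)} = - V$ ($G{\left(V,C \right)} = V \left(-1\right) = - V$)
$f{\left(j,E \right)} = 3$ ($f{\left(j,E \right)} = \left(-1\right) \left(-3\right) = 3$)
$d{\left(R,L \right)} = 3 + \frac{3 + R}{5 + L}$ ($d{\left(R,L \right)} = 3 + \frac{R + 3}{L + 5} = 3 + \frac{3 + R}{5 + L}$)
$-9 + \sqrt{36 + 66} d{\left(6,9 \right)} = -9 + \sqrt{36 + 66} \frac{18 + 6 + 3 \cdot 9}{5 + 9} = -9 + \sqrt{102} \frac{18 + 6 + 27}{14} = -9 + \sqrt{102} \cdot \frac{1}{14} \cdot 51 = -9 + \sqrt{102} \cdot \frac{51}{14} = -9 + \frac{51 \sqrt{102}}{14}$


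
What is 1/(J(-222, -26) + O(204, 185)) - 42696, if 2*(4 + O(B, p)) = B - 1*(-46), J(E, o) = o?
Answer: -4056119/95 ≈ -42696.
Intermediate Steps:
O(B, p) = 19 + B/2 (O(B, p) = -4 + (B - 1*(-46))/2 = -4 + (B + 46)/2 = -4 + (46 + B)/2 = -4 + (23 + B/2) = 19 + B/2)
1/(J(-222, -26) + O(204, 185)) - 42696 = 1/(-26 + (19 + (½)*204)) - 42696 = 1/(-26 + (19 + 102)) - 42696 = 1/(-26 + 121) - 42696 = 1/95 - 42696 = -4056119/95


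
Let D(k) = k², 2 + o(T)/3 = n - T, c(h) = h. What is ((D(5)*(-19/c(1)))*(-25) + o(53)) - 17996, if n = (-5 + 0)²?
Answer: -6211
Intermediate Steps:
n = 25 (n = (-5)² = 25)
o(T) = 69 - 3*T (o(T) = -6 + 3*(25 - T) = -6 + (75 - 3*T) = 69 - 3*T)
((D(5)*(-19/c(1)))*(-25) + o(53)) - 17996 = ((5²*(-19/1))*(-25) + (69 - 3*53)) - 17996 = ((25*(-19*1))*(-25) + (69 - 159)) - 17996 = ((25*(-19))*(-25) - 90) - 17996 = (-475*(-25) - 90) - 17996 = (11875 - 90) - 17996 = 11785 - 17996 = -6211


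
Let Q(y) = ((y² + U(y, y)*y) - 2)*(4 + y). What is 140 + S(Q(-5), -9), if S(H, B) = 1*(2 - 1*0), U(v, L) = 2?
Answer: 142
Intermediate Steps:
Q(y) = (4 + y)*(-2 + y² + 2*y) (Q(y) = ((y² + 2*y) - 2)*(4 + y) = (-2 + y² + 2*y)*(4 + y) = (4 + y)*(-2 + y² + 2*y))
S(H, B) = 2 (S(H, B) = 1*(2 + 0) = 1*2 = 2)
140 + S(Q(-5), -9) = 140 + 2 = 142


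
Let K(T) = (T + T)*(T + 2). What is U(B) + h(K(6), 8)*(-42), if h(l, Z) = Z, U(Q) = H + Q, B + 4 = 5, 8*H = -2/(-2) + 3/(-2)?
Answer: -5361/16 ≈ -335.06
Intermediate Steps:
H = -1/16 (H = (-2/(-2) + 3/(-2))/8 = (-2*(-½) + 3*(-½))/8 = (1 - 3/2)/8 = (⅛)*(-½) = -1/16 ≈ -0.062500)
B = 1 (B = -4 + 5 = 1)
K(T) = 2*T*(2 + T) (K(T) = (2*T)*(2 + T) = 2*T*(2 + T))
U(Q) = -1/16 + Q
U(B) + h(K(6), 8)*(-42) = (-1/16 + 1) + 8*(-42) = 15/16 - 336 = -5361/16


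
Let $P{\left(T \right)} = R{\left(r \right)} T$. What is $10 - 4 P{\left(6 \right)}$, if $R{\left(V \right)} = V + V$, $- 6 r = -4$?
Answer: $-22$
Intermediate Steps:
$r = \frac{2}{3}$ ($r = \left(- \frac{1}{6}\right) \left(-4\right) = \frac{2}{3} \approx 0.66667$)
$R{\left(V \right)} = 2 V$
$P{\left(T \right)} = \frac{4 T}{3}$ ($P{\left(T \right)} = 2 \cdot \frac{2}{3} T = \frac{4 T}{3}$)
$10 - 4 P{\left(6 \right)} = 10 - 4 \cdot \frac{4}{3} \cdot 6 = 10 - 32 = -22$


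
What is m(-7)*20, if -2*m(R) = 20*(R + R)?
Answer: 2800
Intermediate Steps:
m(R) = -20*R (m(R) = -10*(R + R) = -10*2*R = -20*R)
m(-7)*20 = -20*(-7)*20 = 140*20 = 2800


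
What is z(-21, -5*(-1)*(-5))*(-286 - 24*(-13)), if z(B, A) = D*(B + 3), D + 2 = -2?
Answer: 1872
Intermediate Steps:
D = -4 (D = -2 - 2 = -4)
z(B, A) = -12 - 4*B (z(B, A) = -4*(B + 3) = -4*(3 + B) = -12 - 4*B)
z(-21, -5*(-1)*(-5))*(-286 - 24*(-13)) = (-12 - 4*(-21))*(-286 - 24*(-13)) = (-12 + 84)*(-286 + 312) = 72*26 = 1872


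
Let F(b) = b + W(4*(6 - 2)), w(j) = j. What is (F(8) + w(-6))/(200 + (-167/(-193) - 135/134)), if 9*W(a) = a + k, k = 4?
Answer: 982756/46518507 ≈ 0.021126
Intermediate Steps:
W(a) = 4/9 + a/9 (W(a) = (a + 4)/9 = (4 + a)/9 = 4/9 + a/9)
F(b) = 20/9 + b (F(b) = b + (4/9 + (4*(6 - 2))/9) = b + (4/9 + (4*4)/9) = b + (4/9 + (1/9)*16) = b + (4/9 + 16/9) = b + 20/9 = 20/9 + b)
(F(8) + w(-6))/(200 + (-167/(-193) - 135/134)) = ((20/9 + 8) - 6)/(200 + (-167/(-193) - 135/134)) = (92/9 - 6)/(200 + (-167*(-1/193) - 135*1/134)) = 38/(9*(200 + (167/193 - 135/134))) = 38/(9*(200 - 3677/25862)) = 38/(9*(5168723/25862)) = (38/9)*(25862/5168723) = 982756/46518507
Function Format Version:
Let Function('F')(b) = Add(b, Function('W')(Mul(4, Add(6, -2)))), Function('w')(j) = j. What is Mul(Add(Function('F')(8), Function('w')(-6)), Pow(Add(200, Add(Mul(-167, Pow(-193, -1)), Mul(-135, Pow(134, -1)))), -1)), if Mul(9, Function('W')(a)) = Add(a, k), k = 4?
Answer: Rational(982756, 46518507) ≈ 0.021126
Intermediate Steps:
Function('W')(a) = Add(Rational(4, 9), Mul(Rational(1, 9), a)) (Function('W')(a) = Mul(Rational(1, 9), Add(a, 4)) = Mul(Rational(1, 9), Add(4, a)) = Add(Rational(4, 9), Mul(Rational(1, 9), a)))
Function('F')(b) = Add(Rational(20, 9), b) (Function('F')(b) = Add(b, Add(Rational(4, 9), Mul(Rational(1, 9), Mul(4, Add(6, -2))))) = Add(b, Add(Rational(4, 9), Mul(Rational(1, 9), Mul(4, 4)))) = Add(b, Add(Rational(4, 9), Mul(Rational(1, 9), 16))) = Add(b, Add(Rational(4, 9), Rational(16, 9))) = Add(b, Rational(20, 9)) = Add(Rational(20, 9), b))
Mul(Add(Function('F')(8), Function('w')(-6)), Pow(Add(200, Add(Mul(-167, Pow(-193, -1)), Mul(-135, Pow(134, -1)))), -1)) = Mul(Add(Add(Rational(20, 9), 8), -6), Pow(Add(200, Add(Mul(-167, Pow(-193, -1)), Mul(-135, Pow(134, -1)))), -1)) = Mul(Add(Rational(92, 9), -6), Pow(Add(200, Add(Mul(-167, Rational(-1, 193)), Mul(-135, Rational(1, 134)))), -1)) = Mul(Rational(38, 9), Pow(Add(200, Add(Rational(167, 193), Rational(-135, 134))), -1)) = Mul(Rational(38, 9), Pow(Add(200, Rational(-3677, 25862)), -1)) = Mul(Rational(38, 9), Pow(Rational(5168723, 25862), -1)) = Mul(Rational(38, 9), Rational(25862, 5168723)) = Rational(982756, 46518507)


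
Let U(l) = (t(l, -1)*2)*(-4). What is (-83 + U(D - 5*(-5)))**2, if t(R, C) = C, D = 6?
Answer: 5625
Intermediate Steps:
U(l) = 8 (U(l) = -1*2*(-4) = -2*(-4) = 8)
(-83 + U(D - 5*(-5)))**2 = (-83 + 8)**2 = (-75)**2 = 5625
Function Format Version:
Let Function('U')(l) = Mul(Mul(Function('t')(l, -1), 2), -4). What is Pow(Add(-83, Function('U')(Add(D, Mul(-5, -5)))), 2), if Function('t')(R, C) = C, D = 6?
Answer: 5625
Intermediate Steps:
Function('U')(l) = 8 (Function('U')(l) = Mul(Mul(-1, 2), -4) = Mul(-2, -4) = 8)
Pow(Add(-83, Function('U')(Add(D, Mul(-5, -5)))), 2) = Pow(Add(-83, 8), 2) = Pow(-75, 2) = 5625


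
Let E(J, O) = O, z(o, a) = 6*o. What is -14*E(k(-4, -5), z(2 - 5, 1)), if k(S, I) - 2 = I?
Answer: 252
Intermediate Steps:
k(S, I) = 2 + I
-14*E(k(-4, -5), z(2 - 5, 1)) = -84*(2 - 5) = -84*(-3) = -14*(-18) = 252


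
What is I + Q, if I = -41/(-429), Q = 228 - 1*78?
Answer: 64391/429 ≈ 150.10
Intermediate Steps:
Q = 150 (Q = 228 - 78 = 150)
I = 41/429 (I = -41*(-1/429) = 41/429 ≈ 0.095571)
I + Q = 41/429 + 150 = 64391/429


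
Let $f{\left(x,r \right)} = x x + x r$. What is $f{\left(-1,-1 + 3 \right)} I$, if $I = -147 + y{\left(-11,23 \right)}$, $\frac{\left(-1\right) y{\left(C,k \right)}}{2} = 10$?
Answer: $167$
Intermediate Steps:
$y{\left(C,k \right)} = -20$ ($y{\left(C,k \right)} = \left(-2\right) 10 = -20$)
$f{\left(x,r \right)} = x^{2} + r x$
$I = -167$ ($I = -147 - 20 = -167$)
$f{\left(-1,-1 + 3 \right)} I = - (\left(-1 + 3\right) - 1) \left(-167\right) = - (2 - 1) \left(-167\right) = \left(-1\right) 1 \left(-167\right) = \left(-1\right) \left(-167\right) = 167$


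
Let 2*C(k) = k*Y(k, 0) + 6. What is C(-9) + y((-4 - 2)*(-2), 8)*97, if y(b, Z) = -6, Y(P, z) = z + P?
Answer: -1077/2 ≈ -538.50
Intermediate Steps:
Y(P, z) = P + z
C(k) = 3 + k²/2 (C(k) = (k*(k + 0) + 6)/2 = (k*k + 6)/2 = (k² + 6)/2 = (6 + k²)/2 = 3 + k²/2)
C(-9) + y((-4 - 2)*(-2), 8)*97 = (3 + (½)*(-9)²) - 6*97 = (3 + (½)*81) - 582 = (3 + 81/2) - 582 = 87/2 - 582 = -1077/2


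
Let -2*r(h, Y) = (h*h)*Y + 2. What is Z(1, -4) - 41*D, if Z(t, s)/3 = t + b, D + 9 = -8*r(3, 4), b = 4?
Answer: -5848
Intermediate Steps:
r(h, Y) = -1 - Y*h²/2 (r(h, Y) = -((h*h)*Y + 2)/2 = -(h²*Y + 2)/2 = -(Y*h² + 2)/2 = -(2 + Y*h²)/2 = -1 - Y*h²/2)
D = 143 (D = -9 - 8*(-1 - ½*4*3²) = -9 - 8*(-1 - ½*4*9) = -9 - 8*(-1 - 18) = -9 - 8*(-19) = -9 + 152 = 143)
Z(t, s) = 12 + 3*t (Z(t, s) = 3*(t + 4) = 3*(4 + t) = 12 + 3*t)
Z(1, -4) - 41*D = (12 + 3*1) - 41*143 = (12 + 3) - 5863 = 15 - 5863 = -5848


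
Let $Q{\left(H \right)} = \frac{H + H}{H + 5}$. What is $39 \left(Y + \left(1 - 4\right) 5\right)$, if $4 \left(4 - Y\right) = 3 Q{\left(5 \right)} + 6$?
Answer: $- \frac{2067}{4} \approx -516.75$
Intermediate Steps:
$Q{\left(H \right)} = \frac{2 H}{5 + H}$
$Y = \frac{7}{4}$ ($Y = 4 - \frac{3 \cdot 2 \cdot 5 \frac{1}{5 + 5} + 6}{4} = 4 - \frac{3 \cdot 2 \cdot 5 \cdot \frac{1}{10} + 6}{4} = 4 - \frac{3 \cdot 1 + 6}{4} = 4 - \frac{3 + 6}{4} = 4 - \frac{9}{4} = \frac{7}{4} \approx 1.75$)
$39 \left(Y + \left(1 - 4\right) 5\right) = 39 \left(\frac{7}{4} + \left(1 - 4\right) 5\right) = 39 \left(\frac{7}{4} - 15\right) = 39 \left(- \frac{53}{4}\right) = - \frac{2067}{4}$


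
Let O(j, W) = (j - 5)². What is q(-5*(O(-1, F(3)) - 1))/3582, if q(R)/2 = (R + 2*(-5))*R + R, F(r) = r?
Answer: 32200/1791 ≈ 17.979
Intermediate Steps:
O(j, W) = (-5 + j)²
q(R) = 2*R + 2*R*(-10 + R) (q(R) = 2*((R + 2*(-5))*R + R) = 2*((R - 10)*R + R) = 2*((-10 + R)*R + R) = 2*(R*(-10 + R) + R) = 2*(R + R*(-10 + R)) = 2*R + 2*R*(-10 + R))
q(-5*(O(-1, F(3)) - 1))/3582 = (2*(-5*((-5 - 1)² - 1))*(-9 - 5*((-5 - 1)² - 1)))/3582 = (2*(-5*((-6)² - 1))*(-9 - 5*((-6)² - 1)))*(1/3582) = (2*(-5*(36 - 1))*(-9 - 5*(36 - 1)))*(1/3582) = (2*(-5*35)*(-9 - 5*35))*(1/3582) = (2*(-175)*(-9 - 175))*(1/3582) = (2*(-175)*(-184))*(1/3582) = 64400*(1/3582) = 32200/1791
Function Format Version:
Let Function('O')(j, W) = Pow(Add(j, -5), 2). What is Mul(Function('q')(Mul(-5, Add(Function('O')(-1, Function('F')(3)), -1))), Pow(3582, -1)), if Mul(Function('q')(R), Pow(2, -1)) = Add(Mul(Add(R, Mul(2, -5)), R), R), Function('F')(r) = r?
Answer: Rational(32200, 1791) ≈ 17.979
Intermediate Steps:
Function('O')(j, W) = Pow(Add(-5, j), 2)
Function('q')(R) = Add(Mul(2, R), Mul(2, R, Add(-10, R))) (Function('q')(R) = Mul(2, Add(Mul(Add(R, Mul(2, -5)), R), R)) = Mul(2, Add(Mul(Add(R, -10), R), R)) = Mul(2, Add(Mul(Add(-10, R), R), R)) = Mul(2, Add(Mul(R, Add(-10, R)), R)) = Mul(2, Add(R, Mul(R, Add(-10, R)))) = Add(Mul(2, R), Mul(2, R, Add(-10, R))))
Mul(Function('q')(Mul(-5, Add(Function('O')(-1, Function('F')(3)), -1))), Pow(3582, -1)) = Mul(Mul(2, Mul(-5, Add(Pow(Add(-5, -1), 2), -1)), Add(-9, Mul(-5, Add(Pow(Add(-5, -1), 2), -1)))), Pow(3582, -1)) = Mul(Mul(2, Mul(-5, Add(Pow(-6, 2), -1)), Add(-9, Mul(-5, Add(Pow(-6, 2), -1)))), Rational(1, 3582)) = Mul(Mul(2, Mul(-5, Add(36, -1)), Add(-9, Mul(-5, Add(36, -1)))), Rational(1, 3582)) = Mul(Mul(2, Mul(-5, 35), Add(-9, Mul(-5, 35))), Rational(1, 3582)) = Mul(Mul(2, -175, Add(-9, -175)), Rational(1, 3582)) = Mul(Mul(2, -175, -184), Rational(1, 3582)) = Mul(64400, Rational(1, 3582)) = Rational(32200, 1791)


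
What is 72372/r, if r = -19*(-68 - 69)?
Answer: 72372/2603 ≈ 27.803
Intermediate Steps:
r = 2603 (r = -19*(-137) = 2603)
72372/r = 72372/2603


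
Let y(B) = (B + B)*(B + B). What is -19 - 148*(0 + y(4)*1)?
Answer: -9491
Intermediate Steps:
y(B) = 4*B**2 (y(B) = (2*B)*(2*B) = 4*B**2)
-19 - 148*(0 + y(4)*1) = -19 - 148*(0 + (4*4**2)*1) = -19 - 148*(0 + (4*16)*1) = -19 - 148*(0 + 64*1) = -19 - 148*(0 + 64) = -19 - 148*64 = -19 - 9472 = -9491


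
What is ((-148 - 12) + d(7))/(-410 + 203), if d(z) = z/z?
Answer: 53/69 ≈ 0.76812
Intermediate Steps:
d(z) = 1
((-148 - 12) + d(7))/(-410 + 203) = ((-148 - 12) + 1)/(-410 + 203) = (-160 + 1)/(-207) = -159*(-1/207) = 53/69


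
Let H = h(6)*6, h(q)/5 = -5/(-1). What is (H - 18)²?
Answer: 17424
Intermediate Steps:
h(q) = 25 (h(q) = 5*(-5/(-1)) = 5*(-5*(-1)) = 5*5 = 25)
H = 150 (H = 25*6 = 150)
(H - 18)² = (150 - 18)² = 132² = 17424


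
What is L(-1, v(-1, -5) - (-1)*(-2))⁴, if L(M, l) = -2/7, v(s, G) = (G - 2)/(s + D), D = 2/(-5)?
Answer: 16/2401 ≈ 0.0066639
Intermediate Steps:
D = -⅖ (D = 2*(-⅕) = -⅖ ≈ -0.40000)
v(s, G) = (-2 + G)/(-⅖ + s) (v(s, G) = (G - 2)/(s - ⅖) = (-2 + G)/(-⅖ + s))
L(M, l) = -2/7 (L(M, l) = -2*⅐ = -2/7)
L(-1, v(-1, -5) - (-1)*(-2))⁴ = (-2/7)⁴ = 16/2401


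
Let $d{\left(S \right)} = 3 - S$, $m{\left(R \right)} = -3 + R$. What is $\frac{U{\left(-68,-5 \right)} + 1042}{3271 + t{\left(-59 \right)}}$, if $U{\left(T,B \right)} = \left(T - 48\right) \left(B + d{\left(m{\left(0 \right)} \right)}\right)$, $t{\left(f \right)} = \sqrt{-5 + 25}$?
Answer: $\frac{3028946}{10699421} - \frac{1852 \sqrt{5}}{10699421} \approx 0.28271$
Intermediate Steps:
$t{\left(f \right)} = 2 \sqrt{5}$ ($t{\left(f \right)} = \sqrt{20} = 2 \sqrt{5}$)
$U{\left(T,B \right)} = \left(-48 + T\right) \left(6 + B\right)$ ($U{\left(T,B \right)} = \left(T - 48\right) \left(B + \left(3 - \left(-3 + 0\right)\right)\right) = \left(-48 + T\right) \left(B + \left(3 - -3\right)\right) = \left(-48 + T\right) \left(B + \left(3 + 3\right)\right) = \left(-48 + T\right) \left(B + 6\right) = \left(-48 + T\right) \left(6 + B\right)$)
$\frac{U{\left(-68,-5 \right)} + 1042}{3271 + t{\left(-59 \right)}} = \frac{\left(-288 - -240 + 6 \left(-68\right) - -340\right) + 1042}{3271 + 2 \sqrt{5}} = \frac{\left(-288 + 240 - 408 + 340\right) + 1042}{3271 + 2 \sqrt{5}} = \frac{-116 + 1042}{3271 + 2 \sqrt{5}} = \frac{926}{3271 + 2 \sqrt{5}}$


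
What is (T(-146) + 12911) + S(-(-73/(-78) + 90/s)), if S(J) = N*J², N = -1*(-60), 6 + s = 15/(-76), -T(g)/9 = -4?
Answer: 300209073926/12497043 ≈ 24022.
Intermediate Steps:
T(g) = 36 (T(g) = -9*(-4) = 36)
s = -471/76 (s = -6 + 15/(-76) = -6 + 15*(-1/76) = -6 - 15/76 = -471/76 ≈ -6.1974)
N = 60
S(J) = 60*J²
(T(-146) + 12911) + S(-(-73/(-78) + 90/s)) = (36 + 12911) + 60*(-(-73/(-78) + 90/(-471/76)))² = 12947 + 60*(-(-73*(-1/78) + 90*(-76/471)))² = 12947 + 60*(-(73/78 - 2280/157))² = 12947 + 60*(-1*(-166379/12246))² = 12947 + 60*(166379/12246)² = 12947 + 60*(27681971641/149964516) = 12947 + 138409858205/12497043 = 300209073926/12497043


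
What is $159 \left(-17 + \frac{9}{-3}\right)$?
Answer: $-3180$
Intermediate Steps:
$159 \left(-17 + \frac{9}{-3}\right) = 159 \left(-17 + 9 \left(- \frac{1}{3}\right)\right) = 159 \left(-17 - 3\right) = 159 \left(-20\right) = -3180$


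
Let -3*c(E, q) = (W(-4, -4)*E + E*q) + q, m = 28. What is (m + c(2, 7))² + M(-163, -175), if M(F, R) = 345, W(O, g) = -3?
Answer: 874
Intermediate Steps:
c(E, q) = E - q/3 - E*q/3 (c(E, q) = -((-3*E + E*q) + q)/3 = -(q - 3*E + E*q)/3 = E - q/3 - E*q/3)
(m + c(2, 7))² + M(-163, -175) = (28 + (2 - ⅓*7 - ⅓*2*7))² + 345 = (28 + (2 - 7/3 - 14/3))² + 345 = (28 - 5)² + 345 = 23² + 345 = 529 + 345 = 874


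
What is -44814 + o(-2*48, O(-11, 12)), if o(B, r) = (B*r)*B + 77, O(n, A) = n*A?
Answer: -1261249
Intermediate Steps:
O(n, A) = A*n
o(B, r) = 77 + r*B**2 (o(B, r) = r*B**2 + 77 = 77 + r*B**2)
-44814 + o(-2*48, O(-11, 12)) = -44814 + (77 + (12*(-11))*(-2*48)**2) = -44814 + (77 - 132*(-96)**2) = -44814 + (77 - 132*9216) = -44814 + (77 - 1216512) = -44814 - 1216435 = -1261249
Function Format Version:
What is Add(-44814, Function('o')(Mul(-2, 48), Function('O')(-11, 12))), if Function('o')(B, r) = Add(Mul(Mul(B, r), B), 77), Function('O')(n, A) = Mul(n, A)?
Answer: -1261249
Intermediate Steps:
Function('O')(n, A) = Mul(A, n)
Function('o')(B, r) = Add(77, Mul(r, Pow(B, 2))) (Function('o')(B, r) = Add(Mul(r, Pow(B, 2)), 77) = Add(77, Mul(r, Pow(B, 2))))
Add(-44814, Function('o')(Mul(-2, 48), Function('O')(-11, 12))) = Add(-44814, Add(77, Mul(Mul(12, -11), Pow(Mul(-2, 48), 2)))) = Add(-44814, Add(77, Mul(-132, Pow(-96, 2)))) = Add(-44814, Add(77, Mul(-132, 9216))) = Add(-44814, Add(77, -1216512)) = Add(-44814, -1216435) = -1261249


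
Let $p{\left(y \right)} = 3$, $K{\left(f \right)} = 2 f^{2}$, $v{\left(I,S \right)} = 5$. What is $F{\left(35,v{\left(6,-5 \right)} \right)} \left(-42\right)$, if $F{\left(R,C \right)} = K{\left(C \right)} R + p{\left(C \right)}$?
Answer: $-73626$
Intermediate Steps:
$F{\left(R,C \right)} = 3 + 2 R C^{2}$ ($F{\left(R,C \right)} = 2 C^{2} R + 3 = 2 R C^{2} + 3 = 3 + 2 R C^{2}$)
$F{\left(35,v{\left(6,-5 \right)} \right)} \left(-42\right) = \left(3 + 2 \cdot 35 \cdot 5^{2}\right) \left(-42\right) = \left(3 + 2 \cdot 35 \cdot 25\right) \left(-42\right) = \left(3 + 1750\right) \left(-42\right) = 1753 \left(-42\right) = -73626$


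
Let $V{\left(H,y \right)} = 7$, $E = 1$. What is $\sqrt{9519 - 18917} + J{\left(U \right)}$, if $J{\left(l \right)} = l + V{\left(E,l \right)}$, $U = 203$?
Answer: $210 + i \sqrt{9398} \approx 210.0 + 96.943 i$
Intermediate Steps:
$J{\left(l \right)} = 7 + l$ ($J{\left(l \right)} = l + 7 = 7 + l$)
$\sqrt{9519 - 18917} + J{\left(U \right)} = \sqrt{9519 - 18917} + \left(7 + 203\right) = \sqrt{-9398} + 210 = i \sqrt{9398} + 210 = 210 + i \sqrt{9398}$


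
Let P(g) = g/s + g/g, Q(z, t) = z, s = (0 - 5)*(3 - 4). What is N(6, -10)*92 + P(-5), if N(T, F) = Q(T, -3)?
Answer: 552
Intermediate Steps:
s = 5 (s = -5*(-1) = 5)
N(T, F) = T
P(g) = 1 + g/5 (P(g) = g/5 + g/g = g*(⅕) + 1 = g/5 + 1 = 1 + g/5)
N(6, -10)*92 + P(-5) = 6*92 + (1 + (⅕)*(-5)) = 552 + (1 - 1) = 552 + 0 = 552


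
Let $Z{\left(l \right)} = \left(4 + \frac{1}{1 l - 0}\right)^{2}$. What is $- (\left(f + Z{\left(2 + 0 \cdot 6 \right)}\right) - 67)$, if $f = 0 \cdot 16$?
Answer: $\frac{187}{4} \approx 46.75$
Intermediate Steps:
$f = 0$
$Z{\left(l \right)} = \left(4 + \frac{1}{l}\right)^{2}$ ($Z{\left(l \right)} = \left(4 + \frac{1}{l + 0}\right)^{2} = \left(4 + \frac{1}{l}\right)^{2}$)
$- (\left(f + Z{\left(2 + 0 \cdot 6 \right)}\right) - 67) = - (\left(0 + \frac{\left(1 + 4 \left(2 + 0 \cdot 6\right)\right)^{2}}{\left(2 + 0 \cdot 6\right)^{2}}\right) - 67) = - (\left(0 + \frac{\left(1 + 4 \left(2 + 0\right)\right)^{2}}{\left(2 + 0\right)^{2}}\right) - 67) = - (\left(0 + \frac{\left(1 + 4 \cdot 2\right)^{2}}{4}\right) - 67) = - (\left(0 + \frac{\left(1 + 8\right)^{2}}{4}\right) - 67) = - (\left(0 + \frac{9^{2}}{4}\right) - 67) = - (\left(0 + \frac{1}{4} \cdot 81\right) - 67) = - (\left(0 + \frac{81}{4}\right) - 67) = - (\frac{81}{4} - 67) = \left(-1\right) \left(- \frac{187}{4}\right) = \frac{187}{4}$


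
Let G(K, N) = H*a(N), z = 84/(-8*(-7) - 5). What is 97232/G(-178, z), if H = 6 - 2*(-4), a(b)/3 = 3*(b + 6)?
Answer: 413236/4095 ≈ 100.91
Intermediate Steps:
a(b) = 54 + 9*b (a(b) = 3*(3*(b + 6)) = 3*(3*(6 + b)) = 3*(18 + 3*b) = 54 + 9*b)
z = 28/17 (z = 84/(56 - 5) = 84/51 = 84*(1/51) = 28/17 ≈ 1.6471)
H = 14 (H = 6 + 8 = 14)
G(K, N) = 756 + 126*N (G(K, N) = 14*(54 + 9*N) = 756 + 126*N)
97232/G(-178, z) = 97232/(756 + 126*(28/17)) = 97232/(756 + 3528/17) = 97232/(16380/17) = 97232*(17/16380) = 413236/4095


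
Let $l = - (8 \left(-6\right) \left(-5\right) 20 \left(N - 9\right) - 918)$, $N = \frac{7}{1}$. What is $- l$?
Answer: $-10518$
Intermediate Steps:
$N = 7$ ($N = 7 \cdot 1 = 7$)
$l = 10518$ ($l = - (8 \left(-6\right) \left(-5\right) 20 \left(7 - 9\right) - 918) = - (\left(-48\right) \left(-5\right) 20 \left(-2\right) - 918) = - (240 \left(-40\right) - 918) = - (-9600 - 918) = \left(-1\right) \left(-10518\right) = 10518$)
$- l = \left(-1\right) 10518 = -10518$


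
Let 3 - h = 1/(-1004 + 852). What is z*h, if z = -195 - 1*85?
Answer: -15995/19 ≈ -841.84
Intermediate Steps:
h = 457/152 (h = 3 - 1/(-1004 + 852) = 3 - 1/(-152) = 3 - 1*(-1/152) = 3 + 1/152 = 457/152 ≈ 3.0066)
z = -280 (z = -195 - 85 = -280)
z*h = -280*457/152 = -15995/19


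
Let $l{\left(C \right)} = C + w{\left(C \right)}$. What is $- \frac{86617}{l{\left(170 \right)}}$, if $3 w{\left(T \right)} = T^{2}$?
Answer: $- \frac{259851}{29410} \approx -8.8355$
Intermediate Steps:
$w{\left(T \right)} = \frac{T^{2}}{3}$
$l{\left(C \right)} = C + \frac{C^{2}}{3}$
$- \frac{86617}{l{\left(170 \right)}} = - \frac{86617}{\frac{1}{3} \cdot 170 \left(3 + 170\right)} = - \frac{86617}{\frac{1}{3} \cdot 170 \cdot 173} = - \frac{86617}{\frac{29410}{3}} = \left(-86617\right) \frac{3}{29410} = - \frac{259851}{29410}$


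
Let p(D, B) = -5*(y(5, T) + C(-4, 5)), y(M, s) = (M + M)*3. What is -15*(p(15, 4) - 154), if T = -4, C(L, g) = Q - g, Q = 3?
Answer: 4410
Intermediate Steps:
C(L, g) = 3 - g
y(M, s) = 6*M (y(M, s) = (2*M)*3 = 6*M)
p(D, B) = -140 (p(D, B) = -5*(6*5 + (3 - 1*5)) = -5*(30 + (3 - 5)) = -5*(30 - 2) = -5*28 = -140)
-15*(p(15, 4) - 154) = -15*(-140 - 154) = -15*(-294) = 4410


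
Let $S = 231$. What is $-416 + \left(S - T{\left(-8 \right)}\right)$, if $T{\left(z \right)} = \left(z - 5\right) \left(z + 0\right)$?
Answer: $-289$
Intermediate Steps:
$T{\left(z \right)} = z \left(-5 + z\right)$ ($T{\left(z \right)} = \left(-5 + z\right) z = z \left(-5 + z\right)$)
$-416 + \left(S - T{\left(-8 \right)}\right) = -416 + \left(231 - - 8 \left(-5 - 8\right)\right) = -416 + \left(231 - \left(-8\right) \left(-13\right)\right) = -416 + \left(231 - 104\right) = -416 + 127 = -289$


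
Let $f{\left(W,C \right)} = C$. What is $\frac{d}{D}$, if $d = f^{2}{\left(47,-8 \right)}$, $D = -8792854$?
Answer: $- \frac{32}{4396427} \approx -7.2786 \cdot 10^{-6}$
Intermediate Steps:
$d = 64$ ($d = \left(-8\right)^{2} = 64$)
$\frac{d}{D} = \frac{64}{-8792854} = 64 \left(- \frac{1}{8792854}\right) = - \frac{32}{4396427}$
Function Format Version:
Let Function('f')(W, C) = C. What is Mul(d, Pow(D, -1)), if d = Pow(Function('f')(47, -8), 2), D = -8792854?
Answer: Rational(-32, 4396427) ≈ -7.2786e-6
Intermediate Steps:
d = 64 (d = Pow(-8, 2) = 64)
Mul(d, Pow(D, -1)) = Mul(64, Pow(-8792854, -1)) = Mul(64, Rational(-1, 8792854)) = Rational(-32, 4396427)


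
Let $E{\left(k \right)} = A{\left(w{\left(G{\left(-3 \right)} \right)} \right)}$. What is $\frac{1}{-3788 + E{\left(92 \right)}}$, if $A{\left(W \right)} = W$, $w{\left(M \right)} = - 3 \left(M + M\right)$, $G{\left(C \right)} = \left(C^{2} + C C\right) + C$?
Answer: $- \frac{1}{3878} \approx -0.00025787$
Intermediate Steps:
$G{\left(C \right)} = C + 2 C^{2}$ ($G{\left(C \right)} = \left(C^{2} + C^{2}\right) + C = 2 C^{2} + C = C + 2 C^{2}$)
$w{\left(M \right)} = - 6 M$ ($w{\left(M \right)} = - 3 \cdot 2 M = - 6 M$)
$E{\left(k \right)} = -90$ ($E{\left(k \right)} = - 6 \left(- 3 \left(1 + 2 \left(-3\right)\right)\right) = - 6 \left(- 3 \left(1 - 6\right)\right) = - 6 \left(\left(-3\right) \left(-5\right)\right) = \left(-6\right) 15 = -90$)
$\frac{1}{-3788 + E{\left(92 \right)}} = \frac{1}{-3788 - 90} = \frac{1}{-3878} = - \frac{1}{3878}$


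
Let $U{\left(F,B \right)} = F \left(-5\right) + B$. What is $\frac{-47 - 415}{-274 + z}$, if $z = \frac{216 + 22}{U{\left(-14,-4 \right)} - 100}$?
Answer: $\frac{462}{281} \approx 1.6441$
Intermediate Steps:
$U{\left(F,B \right)} = B - 5 F$ ($U{\left(F,B \right)} = - 5 F + B = B - 5 F$)
$z = -7$ ($z = \frac{216 + 22}{\left(-4 - -70\right) - 100} = \frac{238}{\left(-4 + 70\right) - 100} = \frac{238}{66 - 100} = \frac{238}{-34} = 238 \left(- \frac{1}{34}\right) = -7$)
$\frac{-47 - 415}{-274 + z} = \frac{-47 - 415}{-274 - 7} = - \frac{462}{-281} = \left(-462\right) \left(- \frac{1}{281}\right) = \frac{462}{281}$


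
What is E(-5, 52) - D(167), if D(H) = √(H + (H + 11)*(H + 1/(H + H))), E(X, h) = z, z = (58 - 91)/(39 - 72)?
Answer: 1 - 2*√208425185/167 ≈ -171.90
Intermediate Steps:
z = 1 (z = -33/(-33) = -33*(-1/33) = 1)
E(X, h) = 1
D(H) = √(H + (11 + H)*(H + 1/(2*H)))
E(-5, 52) - D(167) = 1 - √(2 + 4*167² + 22/167 + 48*167)/2 = 1 - √(2 + 4*27889 + 22*(1/167) + 8016)/2 = 1 - √(2 + 111556 + 22/167 + 8016)/2 = 1 - √(19968880/167)/2 = 1 - 4*√208425185/167/2 = 1 - 2*√208425185/167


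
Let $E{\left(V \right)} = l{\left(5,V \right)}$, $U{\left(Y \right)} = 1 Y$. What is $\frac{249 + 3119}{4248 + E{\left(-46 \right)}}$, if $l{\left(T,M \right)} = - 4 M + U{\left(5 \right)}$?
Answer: $\frac{3368}{4437} \approx 0.75907$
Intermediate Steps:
$U{\left(Y \right)} = Y$
$l{\left(T,M \right)} = 5 - 4 M$ ($l{\left(T,M \right)} = - 4 M + 5 = 5 - 4 M$)
$E{\left(V \right)} = 5 - 4 V$
$\frac{249 + 3119}{4248 + E{\left(-46 \right)}} = \frac{249 + 3119}{4248 + \left(5 - -184\right)} = \frac{3368}{4248 + \left(5 + 184\right)} = \frac{3368}{4248 + 189} = \frac{3368}{4437}$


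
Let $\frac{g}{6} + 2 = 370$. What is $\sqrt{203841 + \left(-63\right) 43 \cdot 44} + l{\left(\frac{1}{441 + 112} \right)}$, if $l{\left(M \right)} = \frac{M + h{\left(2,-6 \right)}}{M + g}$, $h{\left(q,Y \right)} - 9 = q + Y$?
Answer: $\frac{2766}{1221025} + 9 \sqrt{1045} \approx 290.94$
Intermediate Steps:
$g = 2208$ ($g = -12 + 6 \cdot 370 = -12 + 2220 = 2208$)
$h{\left(q,Y \right)} = 9 + Y + q$ ($h{\left(q,Y \right)} = 9 + \left(q + Y\right) = 9 + \left(Y + q\right) = 9 + Y + q$)
$l{\left(M \right)} = \frac{5 + M}{2208 + M}$ ($l{\left(M \right)} = \frac{M + \left(9 - 6 + 2\right)}{M + 2208} = \frac{M + 5}{2208 + M} = \frac{5 + M}{2208 + M}$)
$\sqrt{203841 + \left(-63\right) 43 \cdot 44} + l{\left(\frac{1}{441 + 112} \right)} = \sqrt{203841 + \left(-63\right) 43 \cdot 44} + \frac{5 + \frac{1}{441 + 112}}{2208 + \frac{1}{441 + 112}} = \sqrt{203841 - 119196} + \frac{5 + \frac{1}{553}}{2208 + \frac{1}{553}} = \sqrt{84645} + \frac{1}{\frac{1221025}{553}} \cdot \frac{2766}{553} = 9 \sqrt{1045} + \frac{553}{1221025} \cdot \frac{2766}{553} = 9 \sqrt{1045} + \frac{2766}{1221025} = \frac{2766}{1221025} + 9 \sqrt{1045}$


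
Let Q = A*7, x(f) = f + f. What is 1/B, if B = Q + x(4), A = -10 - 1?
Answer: -1/69 ≈ -0.014493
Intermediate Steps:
A = -11
x(f) = 2*f
Q = -77 (Q = -11*7 = -77)
B = -69 (B = -77 + 2*4 = -77 + 8 = -69)
1/B = 1/(-69) = -1/69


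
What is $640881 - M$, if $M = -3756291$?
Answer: $4397172$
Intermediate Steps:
$640881 - M = 640881 - -3756291 = 640881 + 3756291 = 4397172$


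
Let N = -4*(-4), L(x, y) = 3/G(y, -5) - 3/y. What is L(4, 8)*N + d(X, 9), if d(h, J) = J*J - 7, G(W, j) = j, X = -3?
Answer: 292/5 ≈ 58.400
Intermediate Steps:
L(x, y) = -3/5 - 3/y (L(x, y) = 3/(-5) - 3/y = 3*(-1/5) - 3/y = -3/5 - 3/y)
d(h, J) = -7 + J**2 (d(h, J) = J**2 - 7 = -7 + J**2)
N = 16
L(4, 8)*N + d(X, 9) = (-3/5 - 3/8)*16 + (-7 + 9**2) = (-3/5 - 3*1/8)*16 + (-7 + 81) = (-3/5 - 3/8)*16 + 74 = -39/40*16 + 74 = -78/5 + 74 = 292/5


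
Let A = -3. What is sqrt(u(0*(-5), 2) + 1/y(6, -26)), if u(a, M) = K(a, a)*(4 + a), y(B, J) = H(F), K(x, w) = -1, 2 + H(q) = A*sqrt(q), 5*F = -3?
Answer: sqrt(3)*sqrt((15 + 4*I*sqrt(15))/(-10 - 3*I*sqrt(15))) ≈ 0.060196 + 2.0534*I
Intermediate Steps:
F = -3/5 (F = (1/5)*(-3) = -3/5 ≈ -0.60000)
H(q) = -2 - 3*sqrt(q)
y(B, J) = -2 - 3*I*sqrt(15)/5
u(a, M) = -4 - a (u(a, M) = -(4 + a) = -4 - a)
sqrt(u(0*(-5), 2) + 1/y(6, -26)) = sqrt((-4 - 0*(-5)) + 1/(-2 - 3*I*sqrt(15)/5)) = sqrt((-4 - 1*0) + 1/(-2 - 3*I*sqrt(15)/5)) = sqrt((-4 + 0) + 1/(-2 - 3*I*sqrt(15)/5)) = sqrt(-4 + 1/(-2 - 3*I*sqrt(15)/5))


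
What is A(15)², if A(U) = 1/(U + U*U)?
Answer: 1/57600 ≈ 1.7361e-5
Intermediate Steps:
A(U) = 1/(U + U²)
A(15)² = (1/(15*(1 + 15)))² = ((1/15)/16)² = ((1/15)*(1/16))² = (1/240)² = 1/57600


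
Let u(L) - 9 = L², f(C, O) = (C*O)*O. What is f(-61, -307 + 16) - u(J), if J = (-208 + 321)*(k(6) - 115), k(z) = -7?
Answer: -195219346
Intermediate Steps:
f(C, O) = C*O²
J = -13786 (J = (-208 + 321)*(-7 - 115) = 113*(-122) = -13786)
u(L) = 9 + L²
f(-61, -307 + 16) - u(J) = -61*(-307 + 16)² - (9 + (-13786)²) = -61*(-291)² - (9 + 190053796) = -61*84681 - 1*190053805 = -5165541 - 190053805 = -195219346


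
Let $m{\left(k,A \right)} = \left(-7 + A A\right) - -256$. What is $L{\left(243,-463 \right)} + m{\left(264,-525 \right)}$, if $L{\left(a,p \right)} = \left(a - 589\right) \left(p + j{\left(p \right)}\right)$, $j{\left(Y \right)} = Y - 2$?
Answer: $596962$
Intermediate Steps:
$j{\left(Y \right)} = -2 + Y$
$m{\left(k,A \right)} = 249 + A^{2}$ ($m{\left(k,A \right)} = \left(-7 + A^{2}\right) + 256 = 249 + A^{2}$)
$L{\left(a,p \right)} = \left(-589 + a\right) \left(-2 + 2 p\right)$ ($L{\left(a,p \right)} = \left(a - 589\right) \left(p + \left(-2 + p\right)\right) = \left(-589 + a\right) \left(-2 + 2 p\right)$)
$L{\left(243,-463 \right)} + m{\left(264,-525 \right)} = \left(1178 - -545414 - 486 + 2 \cdot 243 \left(-463\right)\right) + \left(249 + \left(-525\right)^{2}\right) = \left(1178 + 545414 - 486 - 225018\right) + \left(249 + 275625\right) = 321088 + 275874 = 596962$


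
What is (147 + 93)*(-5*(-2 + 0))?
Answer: 2400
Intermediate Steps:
(147 + 93)*(-5*(-2 + 0)) = 240*(-5*(-2)) = 240*10 = 2400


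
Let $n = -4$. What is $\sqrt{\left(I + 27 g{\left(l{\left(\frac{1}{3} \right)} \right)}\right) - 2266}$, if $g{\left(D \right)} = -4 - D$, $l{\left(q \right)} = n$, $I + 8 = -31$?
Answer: $i \sqrt{2305} \approx 48.01 i$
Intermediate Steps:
$I = -39$ ($I = -8 - 31 = -39$)
$l{\left(q \right)} = -4$
$\sqrt{\left(I + 27 g{\left(l{\left(\frac{1}{3} \right)} \right)}\right) - 2266} = \sqrt{\left(-39 + 27 \left(-4 - -4\right)\right) - 2266} = \sqrt{\left(-39 + 27 \left(-4 + 4\right)\right) - 2266} = \sqrt{\left(-39 + 27 \cdot 0\right) - 2266} = \sqrt{\left(-39 + 0\right) - 2266} = \sqrt{-39 - 2266} = \sqrt{-2305} = i \sqrt{2305}$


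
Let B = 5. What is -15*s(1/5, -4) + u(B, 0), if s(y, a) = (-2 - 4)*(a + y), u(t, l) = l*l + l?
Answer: -342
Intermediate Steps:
u(t, l) = l + l² (u(t, l) = l² + l = l + l²)
s(y, a) = -6*a - 6*y (s(y, a) = -6*(a + y) = -6*a - 6*y)
-15*s(1/5, -4) + u(B, 0) = -15*(-6*(-4) - 6/5) + 0*(1 + 0) = -15*(24 - 6*⅕) + 0*1 = -15*(24 - 6/5) + 0 = -15*114/5 + 0 = -342 + 0 = -342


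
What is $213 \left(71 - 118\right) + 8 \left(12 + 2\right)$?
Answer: $-9899$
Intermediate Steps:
$213 \left(71 - 118\right) + 8 \left(12 + 2\right) = 213 \left(-47\right) + 8 \cdot 14 = -10011 + 112 = -9899$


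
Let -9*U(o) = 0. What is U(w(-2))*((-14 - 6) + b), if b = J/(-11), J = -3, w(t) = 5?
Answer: 0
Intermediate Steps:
U(o) = 0 (U(o) = -1/9*0 = 0)
b = 3/11 (b = -3/(-11) = -3*(-1/11) = 3/11 ≈ 0.27273)
U(w(-2))*((-14 - 6) + b) = 0*((-14 - 6) + 3/11) = 0*(-20 + 3/11) = 0*(-217/11) = 0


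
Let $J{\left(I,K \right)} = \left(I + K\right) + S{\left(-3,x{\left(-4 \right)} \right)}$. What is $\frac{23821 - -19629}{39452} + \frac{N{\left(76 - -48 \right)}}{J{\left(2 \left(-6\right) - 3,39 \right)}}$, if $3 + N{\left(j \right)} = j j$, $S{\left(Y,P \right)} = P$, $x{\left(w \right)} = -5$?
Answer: $\frac{303660573}{374794} \approx 810.21$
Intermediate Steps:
$J{\left(I,K \right)} = -5 + I + K$ ($J{\left(I,K \right)} = \left(I + K\right) - 5 = -5 + I + K$)
$N{\left(j \right)} = -3 + j^{2}$ ($N{\left(j \right)} = -3 + j j = -3 + j^{2}$)
$\frac{23821 - -19629}{39452} + \frac{N{\left(76 - -48 \right)}}{J{\left(2 \left(-6\right) - 3,39 \right)}} = \frac{23821 - -19629}{39452} + \frac{-3 + \left(76 - -48\right)^{2}}{-5 + \left(2 \left(-6\right) - 3\right) + 39} = \left(23821 + 19629\right) \frac{1}{39452} + \frac{-3 + \left(76 + 48\right)^{2}}{-5 - 15 + 39} = 43450 \cdot \frac{1}{39452} + \frac{-3 + 124^{2}}{-5 - 15 + 39} = \frac{21725}{19726} + \frac{-3 + 15376}{19} = \frac{21725}{19726} + 15373 \cdot \frac{1}{19} = \frac{21725}{19726} + \frac{15373}{19} = \frac{303660573}{374794}$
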